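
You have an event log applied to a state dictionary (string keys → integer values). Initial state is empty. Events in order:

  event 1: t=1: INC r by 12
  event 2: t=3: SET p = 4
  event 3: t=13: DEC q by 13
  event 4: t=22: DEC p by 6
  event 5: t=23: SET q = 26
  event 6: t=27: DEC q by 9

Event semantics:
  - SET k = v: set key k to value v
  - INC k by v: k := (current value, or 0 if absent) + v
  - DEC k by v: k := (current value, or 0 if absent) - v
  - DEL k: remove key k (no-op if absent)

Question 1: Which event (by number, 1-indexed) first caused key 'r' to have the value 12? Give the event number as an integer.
Looking for first event where r becomes 12:
  event 1: r (absent) -> 12  <-- first match

Answer: 1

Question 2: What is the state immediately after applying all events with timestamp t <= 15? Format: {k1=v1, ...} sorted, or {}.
Answer: {p=4, q=-13, r=12}

Derivation:
Apply events with t <= 15 (3 events):
  after event 1 (t=1: INC r by 12): {r=12}
  after event 2 (t=3: SET p = 4): {p=4, r=12}
  after event 3 (t=13: DEC q by 13): {p=4, q=-13, r=12}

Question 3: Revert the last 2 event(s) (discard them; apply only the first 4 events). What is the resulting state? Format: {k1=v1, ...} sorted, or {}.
Answer: {p=-2, q=-13, r=12}

Derivation:
Keep first 4 events (discard last 2):
  after event 1 (t=1: INC r by 12): {r=12}
  after event 2 (t=3: SET p = 4): {p=4, r=12}
  after event 3 (t=13: DEC q by 13): {p=4, q=-13, r=12}
  after event 4 (t=22: DEC p by 6): {p=-2, q=-13, r=12}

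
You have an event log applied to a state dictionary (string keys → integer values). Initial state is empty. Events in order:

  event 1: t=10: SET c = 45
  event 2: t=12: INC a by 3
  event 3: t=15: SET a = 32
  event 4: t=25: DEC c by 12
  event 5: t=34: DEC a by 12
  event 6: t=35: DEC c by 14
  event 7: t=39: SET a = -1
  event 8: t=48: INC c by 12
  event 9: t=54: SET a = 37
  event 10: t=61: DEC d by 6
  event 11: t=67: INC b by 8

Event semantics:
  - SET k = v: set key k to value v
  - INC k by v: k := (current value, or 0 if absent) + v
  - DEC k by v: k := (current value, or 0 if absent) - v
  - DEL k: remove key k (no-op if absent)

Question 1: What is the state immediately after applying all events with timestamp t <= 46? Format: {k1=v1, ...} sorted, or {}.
Apply events with t <= 46 (7 events):
  after event 1 (t=10: SET c = 45): {c=45}
  after event 2 (t=12: INC a by 3): {a=3, c=45}
  after event 3 (t=15: SET a = 32): {a=32, c=45}
  after event 4 (t=25: DEC c by 12): {a=32, c=33}
  after event 5 (t=34: DEC a by 12): {a=20, c=33}
  after event 6 (t=35: DEC c by 14): {a=20, c=19}
  after event 7 (t=39: SET a = -1): {a=-1, c=19}

Answer: {a=-1, c=19}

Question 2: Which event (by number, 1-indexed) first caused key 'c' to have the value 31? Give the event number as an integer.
Looking for first event where c becomes 31:
  event 1: c = 45
  event 2: c = 45
  event 3: c = 45
  event 4: c = 33
  event 5: c = 33
  event 6: c = 19
  event 7: c = 19
  event 8: c 19 -> 31  <-- first match

Answer: 8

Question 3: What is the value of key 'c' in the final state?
Answer: 31

Derivation:
Track key 'c' through all 11 events:
  event 1 (t=10: SET c = 45): c (absent) -> 45
  event 2 (t=12: INC a by 3): c unchanged
  event 3 (t=15: SET a = 32): c unchanged
  event 4 (t=25: DEC c by 12): c 45 -> 33
  event 5 (t=34: DEC a by 12): c unchanged
  event 6 (t=35: DEC c by 14): c 33 -> 19
  event 7 (t=39: SET a = -1): c unchanged
  event 8 (t=48: INC c by 12): c 19 -> 31
  event 9 (t=54: SET a = 37): c unchanged
  event 10 (t=61: DEC d by 6): c unchanged
  event 11 (t=67: INC b by 8): c unchanged
Final: c = 31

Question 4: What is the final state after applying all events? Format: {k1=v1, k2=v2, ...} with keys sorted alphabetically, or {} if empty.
Answer: {a=37, b=8, c=31, d=-6}

Derivation:
  after event 1 (t=10: SET c = 45): {c=45}
  after event 2 (t=12: INC a by 3): {a=3, c=45}
  after event 3 (t=15: SET a = 32): {a=32, c=45}
  after event 4 (t=25: DEC c by 12): {a=32, c=33}
  after event 5 (t=34: DEC a by 12): {a=20, c=33}
  after event 6 (t=35: DEC c by 14): {a=20, c=19}
  after event 7 (t=39: SET a = -1): {a=-1, c=19}
  after event 8 (t=48: INC c by 12): {a=-1, c=31}
  after event 9 (t=54: SET a = 37): {a=37, c=31}
  after event 10 (t=61: DEC d by 6): {a=37, c=31, d=-6}
  after event 11 (t=67: INC b by 8): {a=37, b=8, c=31, d=-6}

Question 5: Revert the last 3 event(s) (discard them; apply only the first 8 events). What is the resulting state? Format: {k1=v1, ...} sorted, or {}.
Answer: {a=-1, c=31}

Derivation:
Keep first 8 events (discard last 3):
  after event 1 (t=10: SET c = 45): {c=45}
  after event 2 (t=12: INC a by 3): {a=3, c=45}
  after event 3 (t=15: SET a = 32): {a=32, c=45}
  after event 4 (t=25: DEC c by 12): {a=32, c=33}
  after event 5 (t=34: DEC a by 12): {a=20, c=33}
  after event 6 (t=35: DEC c by 14): {a=20, c=19}
  after event 7 (t=39: SET a = -1): {a=-1, c=19}
  after event 8 (t=48: INC c by 12): {a=-1, c=31}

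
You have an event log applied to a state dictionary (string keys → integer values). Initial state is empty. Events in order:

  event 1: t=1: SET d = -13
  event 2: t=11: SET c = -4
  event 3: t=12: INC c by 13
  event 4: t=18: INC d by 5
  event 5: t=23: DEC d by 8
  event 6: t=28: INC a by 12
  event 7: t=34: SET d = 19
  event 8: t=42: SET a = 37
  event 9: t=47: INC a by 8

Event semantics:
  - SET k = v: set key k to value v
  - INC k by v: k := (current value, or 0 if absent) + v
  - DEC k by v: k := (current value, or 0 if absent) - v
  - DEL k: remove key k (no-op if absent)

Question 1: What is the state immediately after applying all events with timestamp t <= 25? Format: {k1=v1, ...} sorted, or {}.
Apply events with t <= 25 (5 events):
  after event 1 (t=1: SET d = -13): {d=-13}
  after event 2 (t=11: SET c = -4): {c=-4, d=-13}
  after event 3 (t=12: INC c by 13): {c=9, d=-13}
  after event 4 (t=18: INC d by 5): {c=9, d=-8}
  after event 5 (t=23: DEC d by 8): {c=9, d=-16}

Answer: {c=9, d=-16}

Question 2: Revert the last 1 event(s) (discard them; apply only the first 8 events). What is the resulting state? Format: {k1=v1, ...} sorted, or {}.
Answer: {a=37, c=9, d=19}

Derivation:
Keep first 8 events (discard last 1):
  after event 1 (t=1: SET d = -13): {d=-13}
  after event 2 (t=11: SET c = -4): {c=-4, d=-13}
  after event 3 (t=12: INC c by 13): {c=9, d=-13}
  after event 4 (t=18: INC d by 5): {c=9, d=-8}
  after event 5 (t=23: DEC d by 8): {c=9, d=-16}
  after event 6 (t=28: INC a by 12): {a=12, c=9, d=-16}
  after event 7 (t=34: SET d = 19): {a=12, c=9, d=19}
  after event 8 (t=42: SET a = 37): {a=37, c=9, d=19}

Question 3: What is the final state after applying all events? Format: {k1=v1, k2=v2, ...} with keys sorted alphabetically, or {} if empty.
  after event 1 (t=1: SET d = -13): {d=-13}
  after event 2 (t=11: SET c = -4): {c=-4, d=-13}
  after event 3 (t=12: INC c by 13): {c=9, d=-13}
  after event 4 (t=18: INC d by 5): {c=9, d=-8}
  after event 5 (t=23: DEC d by 8): {c=9, d=-16}
  after event 6 (t=28: INC a by 12): {a=12, c=9, d=-16}
  after event 7 (t=34: SET d = 19): {a=12, c=9, d=19}
  after event 8 (t=42: SET a = 37): {a=37, c=9, d=19}
  after event 9 (t=47: INC a by 8): {a=45, c=9, d=19}

Answer: {a=45, c=9, d=19}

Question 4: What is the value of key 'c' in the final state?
Track key 'c' through all 9 events:
  event 1 (t=1: SET d = -13): c unchanged
  event 2 (t=11: SET c = -4): c (absent) -> -4
  event 3 (t=12: INC c by 13): c -4 -> 9
  event 4 (t=18: INC d by 5): c unchanged
  event 5 (t=23: DEC d by 8): c unchanged
  event 6 (t=28: INC a by 12): c unchanged
  event 7 (t=34: SET d = 19): c unchanged
  event 8 (t=42: SET a = 37): c unchanged
  event 9 (t=47: INC a by 8): c unchanged
Final: c = 9

Answer: 9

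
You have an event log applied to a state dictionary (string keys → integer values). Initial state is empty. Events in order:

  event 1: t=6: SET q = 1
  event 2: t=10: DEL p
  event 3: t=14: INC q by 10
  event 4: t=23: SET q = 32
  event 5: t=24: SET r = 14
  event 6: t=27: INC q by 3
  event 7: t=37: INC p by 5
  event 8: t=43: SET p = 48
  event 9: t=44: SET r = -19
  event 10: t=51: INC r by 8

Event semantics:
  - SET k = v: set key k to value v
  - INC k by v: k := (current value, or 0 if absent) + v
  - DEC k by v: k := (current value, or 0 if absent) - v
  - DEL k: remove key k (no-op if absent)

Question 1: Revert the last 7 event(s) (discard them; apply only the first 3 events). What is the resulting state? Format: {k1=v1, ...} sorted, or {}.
Answer: {q=11}

Derivation:
Keep first 3 events (discard last 7):
  after event 1 (t=6: SET q = 1): {q=1}
  after event 2 (t=10: DEL p): {q=1}
  after event 3 (t=14: INC q by 10): {q=11}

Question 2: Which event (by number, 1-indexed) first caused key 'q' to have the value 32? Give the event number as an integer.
Looking for first event where q becomes 32:
  event 1: q = 1
  event 2: q = 1
  event 3: q = 11
  event 4: q 11 -> 32  <-- first match

Answer: 4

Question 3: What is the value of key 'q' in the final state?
Track key 'q' through all 10 events:
  event 1 (t=6: SET q = 1): q (absent) -> 1
  event 2 (t=10: DEL p): q unchanged
  event 3 (t=14: INC q by 10): q 1 -> 11
  event 4 (t=23: SET q = 32): q 11 -> 32
  event 5 (t=24: SET r = 14): q unchanged
  event 6 (t=27: INC q by 3): q 32 -> 35
  event 7 (t=37: INC p by 5): q unchanged
  event 8 (t=43: SET p = 48): q unchanged
  event 9 (t=44: SET r = -19): q unchanged
  event 10 (t=51: INC r by 8): q unchanged
Final: q = 35

Answer: 35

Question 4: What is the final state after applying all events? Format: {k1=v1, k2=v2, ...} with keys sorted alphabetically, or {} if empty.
Answer: {p=48, q=35, r=-11}

Derivation:
  after event 1 (t=6: SET q = 1): {q=1}
  after event 2 (t=10: DEL p): {q=1}
  after event 3 (t=14: INC q by 10): {q=11}
  after event 4 (t=23: SET q = 32): {q=32}
  after event 5 (t=24: SET r = 14): {q=32, r=14}
  after event 6 (t=27: INC q by 3): {q=35, r=14}
  after event 7 (t=37: INC p by 5): {p=5, q=35, r=14}
  after event 8 (t=43: SET p = 48): {p=48, q=35, r=14}
  after event 9 (t=44: SET r = -19): {p=48, q=35, r=-19}
  after event 10 (t=51: INC r by 8): {p=48, q=35, r=-11}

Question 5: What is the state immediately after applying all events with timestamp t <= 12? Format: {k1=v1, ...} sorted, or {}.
Answer: {q=1}

Derivation:
Apply events with t <= 12 (2 events):
  after event 1 (t=6: SET q = 1): {q=1}
  after event 2 (t=10: DEL p): {q=1}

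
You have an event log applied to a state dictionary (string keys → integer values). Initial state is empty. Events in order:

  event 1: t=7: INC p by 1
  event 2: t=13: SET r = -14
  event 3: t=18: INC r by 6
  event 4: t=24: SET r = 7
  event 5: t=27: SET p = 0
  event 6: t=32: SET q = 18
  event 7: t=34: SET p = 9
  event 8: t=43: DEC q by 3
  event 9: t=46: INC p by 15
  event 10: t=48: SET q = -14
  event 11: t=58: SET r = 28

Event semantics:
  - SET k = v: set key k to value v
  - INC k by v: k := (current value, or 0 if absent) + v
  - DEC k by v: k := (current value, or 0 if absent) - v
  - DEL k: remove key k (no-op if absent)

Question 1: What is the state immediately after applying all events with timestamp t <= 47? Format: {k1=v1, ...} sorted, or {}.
Apply events with t <= 47 (9 events):
  after event 1 (t=7: INC p by 1): {p=1}
  after event 2 (t=13: SET r = -14): {p=1, r=-14}
  after event 3 (t=18: INC r by 6): {p=1, r=-8}
  after event 4 (t=24: SET r = 7): {p=1, r=7}
  after event 5 (t=27: SET p = 0): {p=0, r=7}
  after event 6 (t=32: SET q = 18): {p=0, q=18, r=7}
  after event 7 (t=34: SET p = 9): {p=9, q=18, r=7}
  after event 8 (t=43: DEC q by 3): {p=9, q=15, r=7}
  after event 9 (t=46: INC p by 15): {p=24, q=15, r=7}

Answer: {p=24, q=15, r=7}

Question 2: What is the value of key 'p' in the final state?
Answer: 24

Derivation:
Track key 'p' through all 11 events:
  event 1 (t=7: INC p by 1): p (absent) -> 1
  event 2 (t=13: SET r = -14): p unchanged
  event 3 (t=18: INC r by 6): p unchanged
  event 4 (t=24: SET r = 7): p unchanged
  event 5 (t=27: SET p = 0): p 1 -> 0
  event 6 (t=32: SET q = 18): p unchanged
  event 7 (t=34: SET p = 9): p 0 -> 9
  event 8 (t=43: DEC q by 3): p unchanged
  event 9 (t=46: INC p by 15): p 9 -> 24
  event 10 (t=48: SET q = -14): p unchanged
  event 11 (t=58: SET r = 28): p unchanged
Final: p = 24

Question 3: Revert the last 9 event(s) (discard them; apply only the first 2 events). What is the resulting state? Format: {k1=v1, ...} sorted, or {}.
Keep first 2 events (discard last 9):
  after event 1 (t=7: INC p by 1): {p=1}
  after event 2 (t=13: SET r = -14): {p=1, r=-14}

Answer: {p=1, r=-14}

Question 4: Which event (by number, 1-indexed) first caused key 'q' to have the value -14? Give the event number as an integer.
Answer: 10

Derivation:
Looking for first event where q becomes -14:
  event 6: q = 18
  event 7: q = 18
  event 8: q = 15
  event 9: q = 15
  event 10: q 15 -> -14  <-- first match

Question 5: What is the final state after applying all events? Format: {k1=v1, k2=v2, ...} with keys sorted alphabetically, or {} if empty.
  after event 1 (t=7: INC p by 1): {p=1}
  after event 2 (t=13: SET r = -14): {p=1, r=-14}
  after event 3 (t=18: INC r by 6): {p=1, r=-8}
  after event 4 (t=24: SET r = 7): {p=1, r=7}
  after event 5 (t=27: SET p = 0): {p=0, r=7}
  after event 6 (t=32: SET q = 18): {p=0, q=18, r=7}
  after event 7 (t=34: SET p = 9): {p=9, q=18, r=7}
  after event 8 (t=43: DEC q by 3): {p=9, q=15, r=7}
  after event 9 (t=46: INC p by 15): {p=24, q=15, r=7}
  after event 10 (t=48: SET q = -14): {p=24, q=-14, r=7}
  after event 11 (t=58: SET r = 28): {p=24, q=-14, r=28}

Answer: {p=24, q=-14, r=28}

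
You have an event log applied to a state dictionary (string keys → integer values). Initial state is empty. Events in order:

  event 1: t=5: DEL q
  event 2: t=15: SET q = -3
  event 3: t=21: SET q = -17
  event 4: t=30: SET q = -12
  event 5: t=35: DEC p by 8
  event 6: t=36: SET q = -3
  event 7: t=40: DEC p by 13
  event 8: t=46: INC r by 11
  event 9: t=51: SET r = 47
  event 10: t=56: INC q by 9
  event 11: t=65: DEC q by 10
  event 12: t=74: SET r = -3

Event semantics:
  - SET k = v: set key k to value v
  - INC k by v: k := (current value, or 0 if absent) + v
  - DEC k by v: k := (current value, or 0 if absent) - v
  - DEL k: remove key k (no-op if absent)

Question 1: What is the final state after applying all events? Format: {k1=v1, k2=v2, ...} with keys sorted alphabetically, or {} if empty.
  after event 1 (t=5: DEL q): {}
  after event 2 (t=15: SET q = -3): {q=-3}
  after event 3 (t=21: SET q = -17): {q=-17}
  after event 4 (t=30: SET q = -12): {q=-12}
  after event 5 (t=35: DEC p by 8): {p=-8, q=-12}
  after event 6 (t=36: SET q = -3): {p=-8, q=-3}
  after event 7 (t=40: DEC p by 13): {p=-21, q=-3}
  after event 8 (t=46: INC r by 11): {p=-21, q=-3, r=11}
  after event 9 (t=51: SET r = 47): {p=-21, q=-3, r=47}
  after event 10 (t=56: INC q by 9): {p=-21, q=6, r=47}
  after event 11 (t=65: DEC q by 10): {p=-21, q=-4, r=47}
  after event 12 (t=74: SET r = -3): {p=-21, q=-4, r=-3}

Answer: {p=-21, q=-4, r=-3}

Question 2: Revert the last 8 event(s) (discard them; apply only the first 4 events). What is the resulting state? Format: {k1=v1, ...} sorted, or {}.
Keep first 4 events (discard last 8):
  after event 1 (t=5: DEL q): {}
  after event 2 (t=15: SET q = -3): {q=-3}
  after event 3 (t=21: SET q = -17): {q=-17}
  after event 4 (t=30: SET q = -12): {q=-12}

Answer: {q=-12}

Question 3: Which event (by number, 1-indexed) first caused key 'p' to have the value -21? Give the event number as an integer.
Looking for first event where p becomes -21:
  event 5: p = -8
  event 6: p = -8
  event 7: p -8 -> -21  <-- first match

Answer: 7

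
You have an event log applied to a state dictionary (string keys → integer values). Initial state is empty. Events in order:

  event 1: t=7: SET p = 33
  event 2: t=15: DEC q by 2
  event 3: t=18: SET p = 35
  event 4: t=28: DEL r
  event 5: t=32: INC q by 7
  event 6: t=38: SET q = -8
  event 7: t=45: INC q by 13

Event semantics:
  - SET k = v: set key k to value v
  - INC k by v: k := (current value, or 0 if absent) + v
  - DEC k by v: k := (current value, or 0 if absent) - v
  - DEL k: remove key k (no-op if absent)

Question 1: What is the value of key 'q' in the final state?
Answer: 5

Derivation:
Track key 'q' through all 7 events:
  event 1 (t=7: SET p = 33): q unchanged
  event 2 (t=15: DEC q by 2): q (absent) -> -2
  event 3 (t=18: SET p = 35): q unchanged
  event 4 (t=28: DEL r): q unchanged
  event 5 (t=32: INC q by 7): q -2 -> 5
  event 6 (t=38: SET q = -8): q 5 -> -8
  event 7 (t=45: INC q by 13): q -8 -> 5
Final: q = 5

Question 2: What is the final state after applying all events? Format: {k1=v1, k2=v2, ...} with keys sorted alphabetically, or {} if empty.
Answer: {p=35, q=5}

Derivation:
  after event 1 (t=7: SET p = 33): {p=33}
  after event 2 (t=15: DEC q by 2): {p=33, q=-2}
  after event 3 (t=18: SET p = 35): {p=35, q=-2}
  after event 4 (t=28: DEL r): {p=35, q=-2}
  after event 5 (t=32: INC q by 7): {p=35, q=5}
  after event 6 (t=38: SET q = -8): {p=35, q=-8}
  after event 7 (t=45: INC q by 13): {p=35, q=5}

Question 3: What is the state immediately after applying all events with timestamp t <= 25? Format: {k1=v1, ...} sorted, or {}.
Apply events with t <= 25 (3 events):
  after event 1 (t=7: SET p = 33): {p=33}
  after event 2 (t=15: DEC q by 2): {p=33, q=-2}
  after event 3 (t=18: SET p = 35): {p=35, q=-2}

Answer: {p=35, q=-2}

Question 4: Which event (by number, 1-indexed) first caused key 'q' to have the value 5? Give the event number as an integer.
Answer: 5

Derivation:
Looking for first event where q becomes 5:
  event 2: q = -2
  event 3: q = -2
  event 4: q = -2
  event 5: q -2 -> 5  <-- first match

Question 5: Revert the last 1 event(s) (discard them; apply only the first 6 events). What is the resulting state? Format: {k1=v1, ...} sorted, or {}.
Answer: {p=35, q=-8}

Derivation:
Keep first 6 events (discard last 1):
  after event 1 (t=7: SET p = 33): {p=33}
  after event 2 (t=15: DEC q by 2): {p=33, q=-2}
  after event 3 (t=18: SET p = 35): {p=35, q=-2}
  after event 4 (t=28: DEL r): {p=35, q=-2}
  after event 5 (t=32: INC q by 7): {p=35, q=5}
  after event 6 (t=38: SET q = -8): {p=35, q=-8}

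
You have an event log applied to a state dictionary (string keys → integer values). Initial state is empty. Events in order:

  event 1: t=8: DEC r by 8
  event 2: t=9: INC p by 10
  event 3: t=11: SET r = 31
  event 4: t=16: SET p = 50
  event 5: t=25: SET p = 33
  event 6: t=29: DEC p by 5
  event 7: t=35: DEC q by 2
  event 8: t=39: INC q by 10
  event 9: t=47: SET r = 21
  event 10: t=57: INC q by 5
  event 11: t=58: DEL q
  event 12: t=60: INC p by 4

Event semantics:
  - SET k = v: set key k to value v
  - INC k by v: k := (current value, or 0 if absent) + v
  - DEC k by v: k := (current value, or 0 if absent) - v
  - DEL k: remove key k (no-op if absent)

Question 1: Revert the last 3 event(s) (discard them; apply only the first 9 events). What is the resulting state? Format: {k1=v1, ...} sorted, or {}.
Answer: {p=28, q=8, r=21}

Derivation:
Keep first 9 events (discard last 3):
  after event 1 (t=8: DEC r by 8): {r=-8}
  after event 2 (t=9: INC p by 10): {p=10, r=-8}
  after event 3 (t=11: SET r = 31): {p=10, r=31}
  after event 4 (t=16: SET p = 50): {p=50, r=31}
  after event 5 (t=25: SET p = 33): {p=33, r=31}
  after event 6 (t=29: DEC p by 5): {p=28, r=31}
  after event 7 (t=35: DEC q by 2): {p=28, q=-2, r=31}
  after event 8 (t=39: INC q by 10): {p=28, q=8, r=31}
  after event 9 (t=47: SET r = 21): {p=28, q=8, r=21}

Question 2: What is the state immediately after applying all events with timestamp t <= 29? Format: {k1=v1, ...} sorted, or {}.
Answer: {p=28, r=31}

Derivation:
Apply events with t <= 29 (6 events):
  after event 1 (t=8: DEC r by 8): {r=-8}
  after event 2 (t=9: INC p by 10): {p=10, r=-8}
  after event 3 (t=11: SET r = 31): {p=10, r=31}
  after event 4 (t=16: SET p = 50): {p=50, r=31}
  after event 5 (t=25: SET p = 33): {p=33, r=31}
  after event 6 (t=29: DEC p by 5): {p=28, r=31}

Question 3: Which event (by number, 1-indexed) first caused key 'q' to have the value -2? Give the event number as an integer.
Looking for first event where q becomes -2:
  event 7: q (absent) -> -2  <-- first match

Answer: 7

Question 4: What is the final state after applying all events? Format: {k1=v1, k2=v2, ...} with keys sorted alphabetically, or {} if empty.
Answer: {p=32, r=21}

Derivation:
  after event 1 (t=8: DEC r by 8): {r=-8}
  after event 2 (t=9: INC p by 10): {p=10, r=-8}
  after event 3 (t=11: SET r = 31): {p=10, r=31}
  after event 4 (t=16: SET p = 50): {p=50, r=31}
  after event 5 (t=25: SET p = 33): {p=33, r=31}
  after event 6 (t=29: DEC p by 5): {p=28, r=31}
  after event 7 (t=35: DEC q by 2): {p=28, q=-2, r=31}
  after event 8 (t=39: INC q by 10): {p=28, q=8, r=31}
  after event 9 (t=47: SET r = 21): {p=28, q=8, r=21}
  after event 10 (t=57: INC q by 5): {p=28, q=13, r=21}
  after event 11 (t=58: DEL q): {p=28, r=21}
  after event 12 (t=60: INC p by 4): {p=32, r=21}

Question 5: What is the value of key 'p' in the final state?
Answer: 32

Derivation:
Track key 'p' through all 12 events:
  event 1 (t=8: DEC r by 8): p unchanged
  event 2 (t=9: INC p by 10): p (absent) -> 10
  event 3 (t=11: SET r = 31): p unchanged
  event 4 (t=16: SET p = 50): p 10 -> 50
  event 5 (t=25: SET p = 33): p 50 -> 33
  event 6 (t=29: DEC p by 5): p 33 -> 28
  event 7 (t=35: DEC q by 2): p unchanged
  event 8 (t=39: INC q by 10): p unchanged
  event 9 (t=47: SET r = 21): p unchanged
  event 10 (t=57: INC q by 5): p unchanged
  event 11 (t=58: DEL q): p unchanged
  event 12 (t=60: INC p by 4): p 28 -> 32
Final: p = 32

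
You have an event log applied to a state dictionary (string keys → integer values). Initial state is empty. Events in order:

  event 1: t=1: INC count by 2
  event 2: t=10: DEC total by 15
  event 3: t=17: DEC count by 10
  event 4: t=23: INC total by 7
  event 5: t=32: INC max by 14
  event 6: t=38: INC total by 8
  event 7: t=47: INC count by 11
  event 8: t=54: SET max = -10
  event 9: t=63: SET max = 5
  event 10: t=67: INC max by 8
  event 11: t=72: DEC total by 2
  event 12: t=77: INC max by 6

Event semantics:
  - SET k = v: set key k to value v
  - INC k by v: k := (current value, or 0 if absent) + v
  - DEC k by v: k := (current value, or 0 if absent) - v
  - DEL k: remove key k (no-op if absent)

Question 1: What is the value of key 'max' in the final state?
Answer: 19

Derivation:
Track key 'max' through all 12 events:
  event 1 (t=1: INC count by 2): max unchanged
  event 2 (t=10: DEC total by 15): max unchanged
  event 3 (t=17: DEC count by 10): max unchanged
  event 4 (t=23: INC total by 7): max unchanged
  event 5 (t=32: INC max by 14): max (absent) -> 14
  event 6 (t=38: INC total by 8): max unchanged
  event 7 (t=47: INC count by 11): max unchanged
  event 8 (t=54: SET max = -10): max 14 -> -10
  event 9 (t=63: SET max = 5): max -10 -> 5
  event 10 (t=67: INC max by 8): max 5 -> 13
  event 11 (t=72: DEC total by 2): max unchanged
  event 12 (t=77: INC max by 6): max 13 -> 19
Final: max = 19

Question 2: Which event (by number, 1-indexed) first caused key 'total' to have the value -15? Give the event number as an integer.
Looking for first event where total becomes -15:
  event 2: total (absent) -> -15  <-- first match

Answer: 2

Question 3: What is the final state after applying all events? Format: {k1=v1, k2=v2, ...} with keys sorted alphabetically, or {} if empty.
  after event 1 (t=1: INC count by 2): {count=2}
  after event 2 (t=10: DEC total by 15): {count=2, total=-15}
  after event 3 (t=17: DEC count by 10): {count=-8, total=-15}
  after event 4 (t=23: INC total by 7): {count=-8, total=-8}
  after event 5 (t=32: INC max by 14): {count=-8, max=14, total=-8}
  after event 6 (t=38: INC total by 8): {count=-8, max=14, total=0}
  after event 7 (t=47: INC count by 11): {count=3, max=14, total=0}
  after event 8 (t=54: SET max = -10): {count=3, max=-10, total=0}
  after event 9 (t=63: SET max = 5): {count=3, max=5, total=0}
  after event 10 (t=67: INC max by 8): {count=3, max=13, total=0}
  after event 11 (t=72: DEC total by 2): {count=3, max=13, total=-2}
  after event 12 (t=77: INC max by 6): {count=3, max=19, total=-2}

Answer: {count=3, max=19, total=-2}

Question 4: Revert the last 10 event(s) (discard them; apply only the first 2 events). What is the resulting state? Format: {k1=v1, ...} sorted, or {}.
Answer: {count=2, total=-15}

Derivation:
Keep first 2 events (discard last 10):
  after event 1 (t=1: INC count by 2): {count=2}
  after event 2 (t=10: DEC total by 15): {count=2, total=-15}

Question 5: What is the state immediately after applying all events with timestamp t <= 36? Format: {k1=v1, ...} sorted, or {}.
Answer: {count=-8, max=14, total=-8}

Derivation:
Apply events with t <= 36 (5 events):
  after event 1 (t=1: INC count by 2): {count=2}
  after event 2 (t=10: DEC total by 15): {count=2, total=-15}
  after event 3 (t=17: DEC count by 10): {count=-8, total=-15}
  after event 4 (t=23: INC total by 7): {count=-8, total=-8}
  after event 5 (t=32: INC max by 14): {count=-8, max=14, total=-8}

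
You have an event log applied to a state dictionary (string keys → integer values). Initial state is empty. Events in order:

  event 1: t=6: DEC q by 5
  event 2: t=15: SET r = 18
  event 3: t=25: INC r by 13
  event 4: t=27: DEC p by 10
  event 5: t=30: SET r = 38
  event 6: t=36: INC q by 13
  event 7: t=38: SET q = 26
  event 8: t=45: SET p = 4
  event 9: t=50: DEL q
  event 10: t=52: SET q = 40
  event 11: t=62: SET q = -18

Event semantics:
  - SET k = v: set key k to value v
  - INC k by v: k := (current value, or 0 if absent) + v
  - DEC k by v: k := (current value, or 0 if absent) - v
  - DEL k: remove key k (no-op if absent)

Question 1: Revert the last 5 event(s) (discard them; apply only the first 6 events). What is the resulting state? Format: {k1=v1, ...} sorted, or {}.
Answer: {p=-10, q=8, r=38}

Derivation:
Keep first 6 events (discard last 5):
  after event 1 (t=6: DEC q by 5): {q=-5}
  after event 2 (t=15: SET r = 18): {q=-5, r=18}
  after event 3 (t=25: INC r by 13): {q=-5, r=31}
  after event 4 (t=27: DEC p by 10): {p=-10, q=-5, r=31}
  after event 5 (t=30: SET r = 38): {p=-10, q=-5, r=38}
  after event 6 (t=36: INC q by 13): {p=-10, q=8, r=38}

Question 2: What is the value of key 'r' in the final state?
Track key 'r' through all 11 events:
  event 1 (t=6: DEC q by 5): r unchanged
  event 2 (t=15: SET r = 18): r (absent) -> 18
  event 3 (t=25: INC r by 13): r 18 -> 31
  event 4 (t=27: DEC p by 10): r unchanged
  event 5 (t=30: SET r = 38): r 31 -> 38
  event 6 (t=36: INC q by 13): r unchanged
  event 7 (t=38: SET q = 26): r unchanged
  event 8 (t=45: SET p = 4): r unchanged
  event 9 (t=50: DEL q): r unchanged
  event 10 (t=52: SET q = 40): r unchanged
  event 11 (t=62: SET q = -18): r unchanged
Final: r = 38

Answer: 38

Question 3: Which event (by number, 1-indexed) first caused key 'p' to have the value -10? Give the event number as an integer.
Looking for first event where p becomes -10:
  event 4: p (absent) -> -10  <-- first match

Answer: 4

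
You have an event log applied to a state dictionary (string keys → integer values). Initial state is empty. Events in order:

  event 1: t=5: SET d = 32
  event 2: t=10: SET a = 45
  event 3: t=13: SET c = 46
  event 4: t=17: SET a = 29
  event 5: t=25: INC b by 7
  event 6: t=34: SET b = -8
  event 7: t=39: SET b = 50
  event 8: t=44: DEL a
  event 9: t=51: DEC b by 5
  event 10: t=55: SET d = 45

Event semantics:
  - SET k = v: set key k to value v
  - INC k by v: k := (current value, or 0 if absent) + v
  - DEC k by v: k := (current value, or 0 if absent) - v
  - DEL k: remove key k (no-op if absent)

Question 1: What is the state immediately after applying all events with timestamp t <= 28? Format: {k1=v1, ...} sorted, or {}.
Answer: {a=29, b=7, c=46, d=32}

Derivation:
Apply events with t <= 28 (5 events):
  after event 1 (t=5: SET d = 32): {d=32}
  after event 2 (t=10: SET a = 45): {a=45, d=32}
  after event 3 (t=13: SET c = 46): {a=45, c=46, d=32}
  after event 4 (t=17: SET a = 29): {a=29, c=46, d=32}
  after event 5 (t=25: INC b by 7): {a=29, b=7, c=46, d=32}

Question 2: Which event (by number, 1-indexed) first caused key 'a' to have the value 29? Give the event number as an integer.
Looking for first event where a becomes 29:
  event 2: a = 45
  event 3: a = 45
  event 4: a 45 -> 29  <-- first match

Answer: 4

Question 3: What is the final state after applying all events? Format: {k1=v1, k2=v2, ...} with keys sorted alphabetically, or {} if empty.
  after event 1 (t=5: SET d = 32): {d=32}
  after event 2 (t=10: SET a = 45): {a=45, d=32}
  after event 3 (t=13: SET c = 46): {a=45, c=46, d=32}
  after event 4 (t=17: SET a = 29): {a=29, c=46, d=32}
  after event 5 (t=25: INC b by 7): {a=29, b=7, c=46, d=32}
  after event 6 (t=34: SET b = -8): {a=29, b=-8, c=46, d=32}
  after event 7 (t=39: SET b = 50): {a=29, b=50, c=46, d=32}
  after event 8 (t=44: DEL a): {b=50, c=46, d=32}
  after event 9 (t=51: DEC b by 5): {b=45, c=46, d=32}
  after event 10 (t=55: SET d = 45): {b=45, c=46, d=45}

Answer: {b=45, c=46, d=45}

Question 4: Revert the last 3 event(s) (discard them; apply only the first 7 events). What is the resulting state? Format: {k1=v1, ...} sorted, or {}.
Keep first 7 events (discard last 3):
  after event 1 (t=5: SET d = 32): {d=32}
  after event 2 (t=10: SET a = 45): {a=45, d=32}
  after event 3 (t=13: SET c = 46): {a=45, c=46, d=32}
  after event 4 (t=17: SET a = 29): {a=29, c=46, d=32}
  after event 5 (t=25: INC b by 7): {a=29, b=7, c=46, d=32}
  after event 6 (t=34: SET b = -8): {a=29, b=-8, c=46, d=32}
  after event 7 (t=39: SET b = 50): {a=29, b=50, c=46, d=32}

Answer: {a=29, b=50, c=46, d=32}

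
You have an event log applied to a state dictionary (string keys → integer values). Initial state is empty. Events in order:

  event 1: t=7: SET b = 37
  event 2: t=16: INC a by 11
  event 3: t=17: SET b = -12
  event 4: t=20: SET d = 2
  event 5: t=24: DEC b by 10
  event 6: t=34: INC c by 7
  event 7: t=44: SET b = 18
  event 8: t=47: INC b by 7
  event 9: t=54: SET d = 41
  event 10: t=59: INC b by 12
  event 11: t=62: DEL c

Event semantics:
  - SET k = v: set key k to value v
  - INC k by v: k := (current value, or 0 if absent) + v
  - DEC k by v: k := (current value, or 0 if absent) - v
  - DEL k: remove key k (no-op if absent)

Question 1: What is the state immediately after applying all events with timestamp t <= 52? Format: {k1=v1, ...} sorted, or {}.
Apply events with t <= 52 (8 events):
  after event 1 (t=7: SET b = 37): {b=37}
  after event 2 (t=16: INC a by 11): {a=11, b=37}
  after event 3 (t=17: SET b = -12): {a=11, b=-12}
  after event 4 (t=20: SET d = 2): {a=11, b=-12, d=2}
  after event 5 (t=24: DEC b by 10): {a=11, b=-22, d=2}
  after event 6 (t=34: INC c by 7): {a=11, b=-22, c=7, d=2}
  after event 7 (t=44: SET b = 18): {a=11, b=18, c=7, d=2}
  after event 8 (t=47: INC b by 7): {a=11, b=25, c=7, d=2}

Answer: {a=11, b=25, c=7, d=2}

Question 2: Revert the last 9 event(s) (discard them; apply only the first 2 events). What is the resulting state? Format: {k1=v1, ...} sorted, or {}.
Keep first 2 events (discard last 9):
  after event 1 (t=7: SET b = 37): {b=37}
  after event 2 (t=16: INC a by 11): {a=11, b=37}

Answer: {a=11, b=37}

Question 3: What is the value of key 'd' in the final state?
Answer: 41

Derivation:
Track key 'd' through all 11 events:
  event 1 (t=7: SET b = 37): d unchanged
  event 2 (t=16: INC a by 11): d unchanged
  event 3 (t=17: SET b = -12): d unchanged
  event 4 (t=20: SET d = 2): d (absent) -> 2
  event 5 (t=24: DEC b by 10): d unchanged
  event 6 (t=34: INC c by 7): d unchanged
  event 7 (t=44: SET b = 18): d unchanged
  event 8 (t=47: INC b by 7): d unchanged
  event 9 (t=54: SET d = 41): d 2 -> 41
  event 10 (t=59: INC b by 12): d unchanged
  event 11 (t=62: DEL c): d unchanged
Final: d = 41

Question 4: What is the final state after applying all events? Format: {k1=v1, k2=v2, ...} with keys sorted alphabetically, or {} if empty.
  after event 1 (t=7: SET b = 37): {b=37}
  after event 2 (t=16: INC a by 11): {a=11, b=37}
  after event 3 (t=17: SET b = -12): {a=11, b=-12}
  after event 4 (t=20: SET d = 2): {a=11, b=-12, d=2}
  after event 5 (t=24: DEC b by 10): {a=11, b=-22, d=2}
  after event 6 (t=34: INC c by 7): {a=11, b=-22, c=7, d=2}
  after event 7 (t=44: SET b = 18): {a=11, b=18, c=7, d=2}
  after event 8 (t=47: INC b by 7): {a=11, b=25, c=7, d=2}
  after event 9 (t=54: SET d = 41): {a=11, b=25, c=7, d=41}
  after event 10 (t=59: INC b by 12): {a=11, b=37, c=7, d=41}
  after event 11 (t=62: DEL c): {a=11, b=37, d=41}

Answer: {a=11, b=37, d=41}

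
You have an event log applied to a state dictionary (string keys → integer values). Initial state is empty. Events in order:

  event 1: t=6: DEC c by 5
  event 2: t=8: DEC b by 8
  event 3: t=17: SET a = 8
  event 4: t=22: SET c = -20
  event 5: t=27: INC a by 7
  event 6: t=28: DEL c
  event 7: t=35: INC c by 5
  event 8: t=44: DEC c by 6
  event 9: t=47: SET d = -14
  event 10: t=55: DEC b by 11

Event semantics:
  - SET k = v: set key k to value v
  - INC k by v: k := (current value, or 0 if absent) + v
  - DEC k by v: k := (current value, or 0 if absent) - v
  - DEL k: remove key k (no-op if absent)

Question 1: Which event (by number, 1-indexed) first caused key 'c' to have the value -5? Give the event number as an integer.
Looking for first event where c becomes -5:
  event 1: c (absent) -> -5  <-- first match

Answer: 1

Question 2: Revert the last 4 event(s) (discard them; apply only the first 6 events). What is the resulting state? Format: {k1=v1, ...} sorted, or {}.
Keep first 6 events (discard last 4):
  after event 1 (t=6: DEC c by 5): {c=-5}
  after event 2 (t=8: DEC b by 8): {b=-8, c=-5}
  after event 3 (t=17: SET a = 8): {a=8, b=-8, c=-5}
  after event 4 (t=22: SET c = -20): {a=8, b=-8, c=-20}
  after event 5 (t=27: INC a by 7): {a=15, b=-8, c=-20}
  after event 6 (t=28: DEL c): {a=15, b=-8}

Answer: {a=15, b=-8}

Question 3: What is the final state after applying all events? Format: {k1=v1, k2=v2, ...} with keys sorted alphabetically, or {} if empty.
  after event 1 (t=6: DEC c by 5): {c=-5}
  after event 2 (t=8: DEC b by 8): {b=-8, c=-5}
  after event 3 (t=17: SET a = 8): {a=8, b=-8, c=-5}
  after event 4 (t=22: SET c = -20): {a=8, b=-8, c=-20}
  after event 5 (t=27: INC a by 7): {a=15, b=-8, c=-20}
  after event 6 (t=28: DEL c): {a=15, b=-8}
  after event 7 (t=35: INC c by 5): {a=15, b=-8, c=5}
  after event 8 (t=44: DEC c by 6): {a=15, b=-8, c=-1}
  after event 9 (t=47: SET d = -14): {a=15, b=-8, c=-1, d=-14}
  after event 10 (t=55: DEC b by 11): {a=15, b=-19, c=-1, d=-14}

Answer: {a=15, b=-19, c=-1, d=-14}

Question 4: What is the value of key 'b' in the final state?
Track key 'b' through all 10 events:
  event 1 (t=6: DEC c by 5): b unchanged
  event 2 (t=8: DEC b by 8): b (absent) -> -8
  event 3 (t=17: SET a = 8): b unchanged
  event 4 (t=22: SET c = -20): b unchanged
  event 5 (t=27: INC a by 7): b unchanged
  event 6 (t=28: DEL c): b unchanged
  event 7 (t=35: INC c by 5): b unchanged
  event 8 (t=44: DEC c by 6): b unchanged
  event 9 (t=47: SET d = -14): b unchanged
  event 10 (t=55: DEC b by 11): b -8 -> -19
Final: b = -19

Answer: -19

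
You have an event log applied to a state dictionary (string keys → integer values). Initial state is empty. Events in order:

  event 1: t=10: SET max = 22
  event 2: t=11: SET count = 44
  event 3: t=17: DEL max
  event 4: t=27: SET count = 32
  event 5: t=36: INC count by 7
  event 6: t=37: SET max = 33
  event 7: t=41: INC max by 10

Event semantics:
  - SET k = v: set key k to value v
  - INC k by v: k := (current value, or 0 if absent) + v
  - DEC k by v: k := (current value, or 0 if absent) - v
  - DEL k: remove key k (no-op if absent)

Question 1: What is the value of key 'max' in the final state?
Track key 'max' through all 7 events:
  event 1 (t=10: SET max = 22): max (absent) -> 22
  event 2 (t=11: SET count = 44): max unchanged
  event 3 (t=17: DEL max): max 22 -> (absent)
  event 4 (t=27: SET count = 32): max unchanged
  event 5 (t=36: INC count by 7): max unchanged
  event 6 (t=37: SET max = 33): max (absent) -> 33
  event 7 (t=41: INC max by 10): max 33 -> 43
Final: max = 43

Answer: 43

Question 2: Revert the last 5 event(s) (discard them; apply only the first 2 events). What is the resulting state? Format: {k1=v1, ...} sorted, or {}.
Keep first 2 events (discard last 5):
  after event 1 (t=10: SET max = 22): {max=22}
  after event 2 (t=11: SET count = 44): {count=44, max=22}

Answer: {count=44, max=22}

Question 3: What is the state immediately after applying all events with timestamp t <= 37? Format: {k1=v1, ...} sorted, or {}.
Answer: {count=39, max=33}

Derivation:
Apply events with t <= 37 (6 events):
  after event 1 (t=10: SET max = 22): {max=22}
  after event 2 (t=11: SET count = 44): {count=44, max=22}
  after event 3 (t=17: DEL max): {count=44}
  after event 4 (t=27: SET count = 32): {count=32}
  after event 5 (t=36: INC count by 7): {count=39}
  after event 6 (t=37: SET max = 33): {count=39, max=33}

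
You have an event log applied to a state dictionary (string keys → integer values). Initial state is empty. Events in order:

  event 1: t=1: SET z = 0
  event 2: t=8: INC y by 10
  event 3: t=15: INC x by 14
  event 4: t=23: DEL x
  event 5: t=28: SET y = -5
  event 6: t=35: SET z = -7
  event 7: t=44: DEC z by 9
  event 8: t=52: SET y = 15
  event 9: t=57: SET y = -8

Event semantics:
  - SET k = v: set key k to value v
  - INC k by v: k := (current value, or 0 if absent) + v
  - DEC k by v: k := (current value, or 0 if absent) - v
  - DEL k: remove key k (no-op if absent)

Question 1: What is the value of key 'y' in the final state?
Answer: -8

Derivation:
Track key 'y' through all 9 events:
  event 1 (t=1: SET z = 0): y unchanged
  event 2 (t=8: INC y by 10): y (absent) -> 10
  event 3 (t=15: INC x by 14): y unchanged
  event 4 (t=23: DEL x): y unchanged
  event 5 (t=28: SET y = -5): y 10 -> -5
  event 6 (t=35: SET z = -7): y unchanged
  event 7 (t=44: DEC z by 9): y unchanged
  event 8 (t=52: SET y = 15): y -5 -> 15
  event 9 (t=57: SET y = -8): y 15 -> -8
Final: y = -8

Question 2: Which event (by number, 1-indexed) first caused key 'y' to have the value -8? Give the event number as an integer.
Looking for first event where y becomes -8:
  event 2: y = 10
  event 3: y = 10
  event 4: y = 10
  event 5: y = -5
  event 6: y = -5
  event 7: y = -5
  event 8: y = 15
  event 9: y 15 -> -8  <-- first match

Answer: 9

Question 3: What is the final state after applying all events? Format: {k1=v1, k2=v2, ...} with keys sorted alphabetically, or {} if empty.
  after event 1 (t=1: SET z = 0): {z=0}
  after event 2 (t=8: INC y by 10): {y=10, z=0}
  after event 3 (t=15: INC x by 14): {x=14, y=10, z=0}
  after event 4 (t=23: DEL x): {y=10, z=0}
  after event 5 (t=28: SET y = -5): {y=-5, z=0}
  after event 6 (t=35: SET z = -7): {y=-5, z=-7}
  after event 7 (t=44: DEC z by 9): {y=-5, z=-16}
  after event 8 (t=52: SET y = 15): {y=15, z=-16}
  after event 9 (t=57: SET y = -8): {y=-8, z=-16}

Answer: {y=-8, z=-16}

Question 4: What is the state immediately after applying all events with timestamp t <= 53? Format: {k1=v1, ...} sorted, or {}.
Apply events with t <= 53 (8 events):
  after event 1 (t=1: SET z = 0): {z=0}
  after event 2 (t=8: INC y by 10): {y=10, z=0}
  after event 3 (t=15: INC x by 14): {x=14, y=10, z=0}
  after event 4 (t=23: DEL x): {y=10, z=0}
  after event 5 (t=28: SET y = -5): {y=-5, z=0}
  after event 6 (t=35: SET z = -7): {y=-5, z=-7}
  after event 7 (t=44: DEC z by 9): {y=-5, z=-16}
  after event 8 (t=52: SET y = 15): {y=15, z=-16}

Answer: {y=15, z=-16}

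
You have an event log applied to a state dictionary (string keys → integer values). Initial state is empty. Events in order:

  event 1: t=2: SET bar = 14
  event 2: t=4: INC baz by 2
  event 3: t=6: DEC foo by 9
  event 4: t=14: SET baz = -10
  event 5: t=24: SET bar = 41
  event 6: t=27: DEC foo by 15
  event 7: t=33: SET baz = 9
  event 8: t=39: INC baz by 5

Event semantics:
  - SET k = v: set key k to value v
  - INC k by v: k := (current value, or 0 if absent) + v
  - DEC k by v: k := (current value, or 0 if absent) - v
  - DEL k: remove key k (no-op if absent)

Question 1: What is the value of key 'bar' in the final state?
Track key 'bar' through all 8 events:
  event 1 (t=2: SET bar = 14): bar (absent) -> 14
  event 2 (t=4: INC baz by 2): bar unchanged
  event 3 (t=6: DEC foo by 9): bar unchanged
  event 4 (t=14: SET baz = -10): bar unchanged
  event 5 (t=24: SET bar = 41): bar 14 -> 41
  event 6 (t=27: DEC foo by 15): bar unchanged
  event 7 (t=33: SET baz = 9): bar unchanged
  event 8 (t=39: INC baz by 5): bar unchanged
Final: bar = 41

Answer: 41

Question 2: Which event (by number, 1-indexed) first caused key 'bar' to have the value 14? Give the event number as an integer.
Answer: 1

Derivation:
Looking for first event where bar becomes 14:
  event 1: bar (absent) -> 14  <-- first match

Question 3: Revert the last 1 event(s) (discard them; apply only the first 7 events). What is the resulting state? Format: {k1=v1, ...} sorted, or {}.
Answer: {bar=41, baz=9, foo=-24}

Derivation:
Keep first 7 events (discard last 1):
  after event 1 (t=2: SET bar = 14): {bar=14}
  after event 2 (t=4: INC baz by 2): {bar=14, baz=2}
  after event 3 (t=6: DEC foo by 9): {bar=14, baz=2, foo=-9}
  after event 4 (t=14: SET baz = -10): {bar=14, baz=-10, foo=-9}
  after event 5 (t=24: SET bar = 41): {bar=41, baz=-10, foo=-9}
  after event 6 (t=27: DEC foo by 15): {bar=41, baz=-10, foo=-24}
  after event 7 (t=33: SET baz = 9): {bar=41, baz=9, foo=-24}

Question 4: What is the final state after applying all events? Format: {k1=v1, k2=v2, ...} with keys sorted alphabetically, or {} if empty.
Answer: {bar=41, baz=14, foo=-24}

Derivation:
  after event 1 (t=2: SET bar = 14): {bar=14}
  after event 2 (t=4: INC baz by 2): {bar=14, baz=2}
  after event 3 (t=6: DEC foo by 9): {bar=14, baz=2, foo=-9}
  after event 4 (t=14: SET baz = -10): {bar=14, baz=-10, foo=-9}
  after event 5 (t=24: SET bar = 41): {bar=41, baz=-10, foo=-9}
  after event 6 (t=27: DEC foo by 15): {bar=41, baz=-10, foo=-24}
  after event 7 (t=33: SET baz = 9): {bar=41, baz=9, foo=-24}
  after event 8 (t=39: INC baz by 5): {bar=41, baz=14, foo=-24}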